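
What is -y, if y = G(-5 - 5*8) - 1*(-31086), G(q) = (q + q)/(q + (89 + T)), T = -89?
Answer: -31088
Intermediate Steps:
G(q) = 2 (G(q) = (q + q)/(q + (89 - 89)) = (2*q)/(q + 0) = (2*q)/q = 2)
y = 31088 (y = 2 - 1*(-31086) = 2 + 31086 = 31088)
-y = -1*31088 = -31088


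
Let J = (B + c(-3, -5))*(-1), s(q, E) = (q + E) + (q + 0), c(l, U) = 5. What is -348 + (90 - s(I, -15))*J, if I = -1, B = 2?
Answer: -1097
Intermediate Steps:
s(q, E) = E + 2*q (s(q, E) = (E + q) + q = E + 2*q)
J = -7 (J = (2 + 5)*(-1) = 7*(-1) = -7)
-348 + (90 - s(I, -15))*J = -348 + (90 - (-15 + 2*(-1)))*(-7) = -348 + (90 - (-15 - 2))*(-7) = -348 + (90 - 1*(-17))*(-7) = -348 + (90 + 17)*(-7) = -348 + 107*(-7) = -348 - 749 = -1097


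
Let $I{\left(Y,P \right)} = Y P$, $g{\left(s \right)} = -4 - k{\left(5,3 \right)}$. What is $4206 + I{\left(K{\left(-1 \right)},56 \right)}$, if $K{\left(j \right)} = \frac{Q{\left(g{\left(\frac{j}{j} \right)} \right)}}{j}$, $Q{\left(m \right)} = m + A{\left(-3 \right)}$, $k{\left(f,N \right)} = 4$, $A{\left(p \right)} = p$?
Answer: $4822$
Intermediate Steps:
$g{\left(s \right)} = -8$ ($g{\left(s \right)} = -4 - 4 = -8$)
$Q{\left(m \right)} = -3 + m$ ($Q{\left(m \right)} = m - 3 = -3 + m$)
$K{\left(j \right)} = - \frac{11}{j}$ ($K{\left(j \right)} = \frac{-3 - 8}{j} = - \frac{11}{j}$)
$I{\left(Y,P \right)} = P Y$
$4206 + I{\left(K{\left(-1 \right)},56 \right)} = 4206 + 56 \left(- \frac{11}{-1}\right) = 4206 + 56 \left(\left(-11\right) \left(-1\right)\right) = 4206 + 56 \cdot 11 = 4206 + 616 = 4822$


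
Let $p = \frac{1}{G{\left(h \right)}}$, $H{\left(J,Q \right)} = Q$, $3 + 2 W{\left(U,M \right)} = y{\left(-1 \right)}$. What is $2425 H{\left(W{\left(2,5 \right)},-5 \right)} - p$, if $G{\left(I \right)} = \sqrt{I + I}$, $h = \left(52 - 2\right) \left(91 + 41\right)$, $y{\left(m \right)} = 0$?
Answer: $-12125 - \frac{\sqrt{33}}{660} \approx -12125.0$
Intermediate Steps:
$W{\left(U,M \right)} = - \frac{3}{2}$ ($W{\left(U,M \right)} = - \frac{3}{2} + \frac{1}{2} \cdot 0 = - \frac{3}{2} + 0 = - \frac{3}{2}$)
$h = 6600$ ($h = 50 \cdot 132 = 6600$)
$G{\left(I \right)} = \sqrt{2} \sqrt{I}$ ($G{\left(I \right)} = \sqrt{2 I} = \sqrt{2} \sqrt{I}$)
$p = \frac{\sqrt{33}}{660}$ ($p = \frac{1}{\sqrt{2} \sqrt{6600}} = \frac{1}{\sqrt{2} \cdot 10 \sqrt{66}} = \frac{1}{20 \sqrt{33}} = \frac{\sqrt{33}}{660} \approx 0.0087039$)
$2425 H{\left(W{\left(2,5 \right)},-5 \right)} - p = 2425 \left(-5\right) - \frac{\sqrt{33}}{660} = -12125 - \frac{\sqrt{33}}{660}$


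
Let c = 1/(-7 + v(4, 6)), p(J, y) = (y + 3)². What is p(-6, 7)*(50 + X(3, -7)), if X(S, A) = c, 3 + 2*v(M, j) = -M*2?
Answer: 4992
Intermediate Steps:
v(M, j) = -3/2 - M (v(M, j) = -3/2 + (-M*2)/2 = -3/2 + (-2*M)/2 = -3/2 - M)
p(J, y) = (3 + y)²
c = -2/25 (c = 1/(-7 + (-3/2 - 1*4)) = 1/(-7 + (-3/2 - 4)) = 1/(-7 - 11/2) = 1/(-25/2) = -2/25 ≈ -0.080000)
X(S, A) = -2/25
p(-6, 7)*(50 + X(3, -7)) = (3 + 7)²*(50 - 2/25) = 10²*(1248/25) = 100*(1248/25) = 4992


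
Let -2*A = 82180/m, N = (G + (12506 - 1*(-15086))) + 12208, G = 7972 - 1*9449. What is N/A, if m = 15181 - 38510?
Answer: 894037267/41090 ≈ 21758.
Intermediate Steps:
G = -1477 (G = 7972 - 9449 = -1477)
m = -23329
N = 38323 (N = (-1477 + (12506 - 1*(-15086))) + 12208 = (-1477 + (12506 + 15086)) + 12208 = (-1477 + 27592) + 12208 = 26115 + 12208 = 38323)
A = 41090/23329 (A = -41090/(-23329) = -41090*(-1)/23329 = -1/2*(-82180/23329) = 41090/23329 ≈ 1.7613)
N/A = 38323/(41090/23329) = 38323*(23329/41090) = 894037267/41090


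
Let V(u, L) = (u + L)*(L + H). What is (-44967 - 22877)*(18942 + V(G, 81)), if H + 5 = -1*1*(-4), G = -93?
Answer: -1219970808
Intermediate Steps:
H = -1 (H = -5 - 1*1*(-4) = -5 - 1*(-4) = -5 + 4 = -1)
V(u, L) = (-1 + L)*(L + u) (V(u, L) = (u + L)*(L - 1) = (L + u)*(-1 + L) = (-1 + L)*(L + u))
(-44967 - 22877)*(18942 + V(G, 81)) = (-44967 - 22877)*(18942 + (81² - 1*81 - 1*(-93) + 81*(-93))) = -67844*(18942 + (6561 - 81 + 93 - 7533)) = -67844*(18942 - 960) = -67844*17982 = -1219970808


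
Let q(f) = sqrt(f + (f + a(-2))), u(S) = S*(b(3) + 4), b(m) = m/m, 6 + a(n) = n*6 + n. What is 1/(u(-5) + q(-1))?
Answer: -25/647 - I*sqrt(22)/647 ≈ -0.03864 - 0.0072495*I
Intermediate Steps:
a(n) = -6 + 7*n (a(n) = -6 + (n*6 + n) = -6 + (6*n + n) = -6 + 7*n)
b(m) = 1
u(S) = 5*S (u(S) = S*(1 + 4) = S*5 = 5*S)
q(f) = sqrt(-20 + 2*f) (q(f) = sqrt(f + (f + (-6 + 7*(-2)))) = sqrt(f + (f + (-6 - 14))) = sqrt(f + (f - 20)) = sqrt(f + (-20 + f)) = sqrt(-20 + 2*f))
1/(u(-5) + q(-1)) = 1/(5*(-5) + sqrt(-20 + 2*(-1))) = 1/(-25 + sqrt(-20 - 2)) = 1/(-25 + sqrt(-22)) = 1/(-25 + I*sqrt(22))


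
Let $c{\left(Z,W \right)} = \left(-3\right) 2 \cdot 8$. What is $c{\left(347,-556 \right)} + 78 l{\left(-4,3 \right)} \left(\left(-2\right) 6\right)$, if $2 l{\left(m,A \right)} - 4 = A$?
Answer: $-3324$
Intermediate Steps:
$l{\left(m,A \right)} = 2 + \frac{A}{2}$
$c{\left(Z,W \right)} = -48$ ($c{\left(Z,W \right)} = \left(-6\right) 8 = -48$)
$c{\left(347,-556 \right)} + 78 l{\left(-4,3 \right)} \left(\left(-2\right) 6\right) = -48 + 78 \left(2 + \frac{1}{2} \cdot 3\right) \left(\left(-2\right) 6\right) = -48 + 78 \left(2 + \frac{3}{2}\right) \left(-12\right) = -48 + 78 \cdot \frac{7}{2} \left(-12\right) = -48 + 273 \left(-12\right) = -48 - 3276 = -3324$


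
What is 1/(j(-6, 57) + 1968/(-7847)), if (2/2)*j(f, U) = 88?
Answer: 7847/688568 ≈ 0.011396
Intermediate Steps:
j(f, U) = 88
1/(j(-6, 57) + 1968/(-7847)) = 1/(88 + 1968/(-7847)) = 1/(88 + 1968*(-1/7847)) = 1/(88 - 1968/7847) = 1/(688568/7847) = 7847/688568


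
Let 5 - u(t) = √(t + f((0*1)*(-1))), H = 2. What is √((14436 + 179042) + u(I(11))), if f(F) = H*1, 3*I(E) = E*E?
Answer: √(1741347 - 3*√381)/3 ≈ 439.86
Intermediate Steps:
I(E) = E²/3 (I(E) = (E*E)/3 = E²/3)
f(F) = 2 (f(F) = 2*1 = 2)
u(t) = 5 - √(2 + t) (u(t) = 5 - √(t + 2) = 5 - √(2 + t))
√((14436 + 179042) + u(I(11))) = √((14436 + 179042) + (5 - √(2 + (⅓)*11²))) = √(193478 + (5 - √(2 + (⅓)*121))) = √(193478 + (5 - √(2 + 121/3))) = √(193478 + (5 - √(127/3))) = √(193478 + (5 - √381/3)) = √(193483 - √381/3)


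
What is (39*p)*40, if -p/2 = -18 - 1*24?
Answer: 131040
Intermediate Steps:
p = 84 (p = -2*(-18 - 1*24) = -2*(-18 - 24) = -2*(-42) = 84)
(39*p)*40 = (39*84)*40 = 3276*40 = 131040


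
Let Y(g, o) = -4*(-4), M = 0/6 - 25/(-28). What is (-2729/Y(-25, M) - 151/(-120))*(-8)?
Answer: 40633/30 ≈ 1354.4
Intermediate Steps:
M = 25/28 (M = 0*(⅙) - 25*(-1/28) = 0 + 25/28 = 25/28 ≈ 0.89286)
Y(g, o) = 16
(-2729/Y(-25, M) - 151/(-120))*(-8) = (-2729/16 - 151/(-120))*(-8) = (-2729*1/16 - 151*(-1/120))*(-8) = (-2729/16 + 151/120)*(-8) = -40633/240*(-8) = 40633/30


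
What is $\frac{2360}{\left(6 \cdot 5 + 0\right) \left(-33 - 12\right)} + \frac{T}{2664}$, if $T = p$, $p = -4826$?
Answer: $- \frac{71123}{19980} \approx -3.5597$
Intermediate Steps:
$T = -4826$
$\frac{2360}{\left(6 \cdot 5 + 0\right) \left(-33 - 12\right)} + \frac{T}{2664} = \frac{2360}{\left(6 \cdot 5 + 0\right) \left(-33 - 12\right)} - \frac{4826}{2664} = \frac{2360}{\left(30 + 0\right) \left(-45\right)} - \frac{2413}{1332} = \frac{2360}{30 \left(-45\right)} - \frac{2413}{1332} = \frac{2360}{-1350} - \frac{2413}{1332} = 2360 \left(- \frac{1}{1350}\right) - \frac{2413}{1332} = - \frac{236}{135} - \frac{2413}{1332} = - \frac{71123}{19980}$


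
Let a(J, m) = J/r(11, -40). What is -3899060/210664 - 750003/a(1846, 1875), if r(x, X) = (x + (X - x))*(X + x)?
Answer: -22910701346935/48610718 ≈ -4.7131e+5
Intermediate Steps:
r(x, X) = X*(X + x)
a(J, m) = J/1160 (a(J, m) = J/((-40*(-40 + 11))) = J/((-40*(-29))) = J/1160)
-3899060/210664 - 750003/a(1846, 1875) = -3899060/210664 - 750003/((1/1160)*1846) = -3899060*1/210664 - 750003/923/580 = -974765/52666 - 750003*580/923 = -974765/52666 - 435001740/923 = -22910701346935/48610718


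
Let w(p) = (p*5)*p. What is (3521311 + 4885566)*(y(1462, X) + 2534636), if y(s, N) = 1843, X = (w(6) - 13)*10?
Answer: 21323866966083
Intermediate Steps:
w(p) = 5*p² (w(p) = (5*p)*p = 5*p²)
X = 1670 (X = (5*6² - 13)*10 = (5*36 - 13)*10 = (180 - 13)*10 = 167*10 = 1670)
(3521311 + 4885566)*(y(1462, X) + 2534636) = (3521311 + 4885566)*(1843 + 2534636) = 8406877*2536479 = 21323866966083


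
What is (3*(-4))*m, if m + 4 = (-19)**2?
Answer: -4284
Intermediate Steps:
m = 357 (m = -4 + (-19)**2 = -4 + 361 = 357)
(3*(-4))*m = (3*(-4))*357 = -12*357 = -4284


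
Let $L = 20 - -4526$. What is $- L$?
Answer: $-4546$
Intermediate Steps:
$L = 4546$ ($L = 20 + 4526 = 4546$)
$- L = \left(-1\right) 4546 = -4546$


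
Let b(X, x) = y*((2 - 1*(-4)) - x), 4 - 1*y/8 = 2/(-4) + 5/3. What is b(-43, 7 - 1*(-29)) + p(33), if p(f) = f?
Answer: -647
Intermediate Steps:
y = 68/3 (y = 32 - 8*(2/(-4) + 5/3) = 32 - 8*(2*(-1/4) + 5*(1/3)) = 32 - 8*(-1/2 + 5/3) = 32 - 8*7/6 = 32 - 28/3 = 68/3 ≈ 22.667)
b(X, x) = 136 - 68*x/3 (b(X, x) = 68*((2 - 1*(-4)) - x)/3 = 68*((2 + 4) - x)/3 = 68*(6 - x)/3 = 136 - 68*x/3)
b(-43, 7 - 1*(-29)) + p(33) = (136 - 68*(7 - 1*(-29))/3) + 33 = (136 - 68*(7 + 29)/3) + 33 = (136 - 68/3*36) + 33 = (136 - 816) + 33 = -680 + 33 = -647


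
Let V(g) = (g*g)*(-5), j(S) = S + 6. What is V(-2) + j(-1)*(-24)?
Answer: -140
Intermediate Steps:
j(S) = 6 + S
V(g) = -5*g² (V(g) = g²*(-5) = -5*g²)
V(-2) + j(-1)*(-24) = -5*(-2)² + (6 - 1)*(-24) = -5*4 + 5*(-24) = -20 - 120 = -140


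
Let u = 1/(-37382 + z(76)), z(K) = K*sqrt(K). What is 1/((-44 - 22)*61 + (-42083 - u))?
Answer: -64413117839950/2970024448758607913 - 152*sqrt(19)/2970024448758607913 ≈ -2.1688e-5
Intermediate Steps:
z(K) = K**(3/2)
u = 1/(-37382 + 152*sqrt(19)) (u = 1/(-37382 + 76**(3/2)) = 1/(-37382 + 152*sqrt(19)) ≈ -2.7234e-5)
1/((-44 - 22)*61 + (-42083 - u)) = 1/((-44 - 22)*61 + (-42083 - (-18691/698487474 - 38*sqrt(19)/349243737))) = 1/(-66*61 + (-42083 + (18691/698487474 + 38*sqrt(19)/349243737))) = 1/(-4026 + (-29394448349651/698487474 + 38*sqrt(19)/349243737)) = 1/(-32206558919975/698487474 + 38*sqrt(19)/349243737)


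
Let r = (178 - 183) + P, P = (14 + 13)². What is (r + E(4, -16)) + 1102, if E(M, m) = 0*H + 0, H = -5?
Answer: 1826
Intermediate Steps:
P = 729 (P = 27² = 729)
E(M, m) = 0 (E(M, m) = 0*(-5) + 0 = 0 + 0 = 0)
r = 724 (r = (178 - 183) + 729 = -5 + 729 = 724)
(r + E(4, -16)) + 1102 = (724 + 0) + 1102 = 724 + 1102 = 1826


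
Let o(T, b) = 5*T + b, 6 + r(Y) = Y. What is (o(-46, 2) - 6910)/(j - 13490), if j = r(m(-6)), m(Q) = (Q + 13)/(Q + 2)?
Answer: 28552/53991 ≈ 0.52883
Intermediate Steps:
m(Q) = (13 + Q)/(2 + Q)
r(Y) = -6 + Y
j = -31/4 (j = -6 + (13 - 6)/(2 - 6) = -6 + 7/(-4) = -6 - 1/4*7 = -6 - 7/4 = -31/4 ≈ -7.7500)
o(T, b) = b + 5*T
(o(-46, 2) - 6910)/(j - 13490) = ((2 + 5*(-46)) - 6910)/(-31/4 - 13490) = ((2 - 230) - 6910)/(-53991/4) = (-228 - 6910)*(-4/53991) = -7138*(-4/53991) = 28552/53991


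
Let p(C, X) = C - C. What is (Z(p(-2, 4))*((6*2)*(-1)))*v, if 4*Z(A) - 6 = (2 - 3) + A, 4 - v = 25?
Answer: 315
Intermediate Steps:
v = -21 (v = 4 - 1*25 = 4 - 25 = -21)
p(C, X) = 0
Z(A) = 5/4 + A/4 (Z(A) = 3/2 + ((2 - 3) + A)/4 = 3/2 + (-1 + A)/4 = 3/2 + (-¼ + A/4) = 5/4 + A/4)
(Z(p(-2, 4))*((6*2)*(-1)))*v = ((5/4 + (¼)*0)*((6*2)*(-1)))*(-21) = ((5/4 + 0)*(12*(-1)))*(-21) = ((5/4)*(-12))*(-21) = -15*(-21) = 315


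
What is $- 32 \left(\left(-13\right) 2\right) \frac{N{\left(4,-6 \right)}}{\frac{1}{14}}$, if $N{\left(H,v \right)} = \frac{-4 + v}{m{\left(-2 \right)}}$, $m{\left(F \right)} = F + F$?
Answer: $29120$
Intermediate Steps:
$m{\left(F \right)} = 2 F$
$N{\left(H,v \right)} = 1 - \frac{v}{4}$ ($N{\left(H,v \right)} = \frac{-4 + v}{2 \left(-2\right)} = \frac{-4 + v}{-4} = \left(-4 + v\right) \left(- \frac{1}{4}\right) = 1 - \frac{v}{4}$)
$- 32 \left(\left(-13\right) 2\right) \frac{N{\left(4,-6 \right)}}{\frac{1}{14}} = - 32 \left(\left(-13\right) 2\right) \frac{1 - - \frac{3}{2}}{\frac{1}{14}} = \left(-32\right) \left(-26\right) \left(1 + \frac{3}{2}\right) \frac{1}{\frac{1}{14}} = 832 \cdot \frac{5}{2} \cdot 14 = 832 \cdot 35 = 29120$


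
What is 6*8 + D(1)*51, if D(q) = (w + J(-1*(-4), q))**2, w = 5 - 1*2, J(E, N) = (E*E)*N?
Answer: 18459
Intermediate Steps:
J(E, N) = N*E**2 (J(E, N) = E**2*N = N*E**2)
w = 3 (w = 5 - 2 = 3)
D(q) = (3 + 16*q)**2 (D(q) = (3 + q*(-1*(-4))**2)**2 = (3 + q*4**2)**2 = (3 + q*16)**2 = (3 + 16*q)**2)
6*8 + D(1)*51 = 6*8 + (3 + 16*1)**2*51 = 48 + (3 + 16)**2*51 = 48 + 19**2*51 = 48 + 361*51 = 48 + 18411 = 18459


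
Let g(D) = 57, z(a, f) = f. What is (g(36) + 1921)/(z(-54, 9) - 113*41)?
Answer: -989/2312 ≈ -0.42777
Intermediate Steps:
(g(36) + 1921)/(z(-54, 9) - 113*41) = (57 + 1921)/(9 - 113*41) = 1978/(9 - 4633) = 1978/(-4624) = 1978*(-1/4624) = -989/2312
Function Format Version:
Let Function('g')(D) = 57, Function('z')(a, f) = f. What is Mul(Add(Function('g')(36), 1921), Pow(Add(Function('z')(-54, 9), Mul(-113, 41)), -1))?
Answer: Rational(-989, 2312) ≈ -0.42777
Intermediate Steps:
Mul(Add(Function('g')(36), 1921), Pow(Add(Function('z')(-54, 9), Mul(-113, 41)), -1)) = Mul(Add(57, 1921), Pow(Add(9, Mul(-113, 41)), -1)) = Mul(1978, Pow(Add(9, -4633), -1)) = Mul(1978, Pow(-4624, -1)) = Mul(1978, Rational(-1, 4624)) = Rational(-989, 2312)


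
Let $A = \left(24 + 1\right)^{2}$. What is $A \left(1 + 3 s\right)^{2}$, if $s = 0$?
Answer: $625$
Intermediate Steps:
$A = 625$ ($A = 25^{2} = 625$)
$A \left(1 + 3 s\right)^{2} = 625 \left(1 + 3 \cdot 0\right)^{2} = 625 \left(1 + 0\right)^{2} = 625 \cdot 1^{2} = 625 \cdot 1 = 625$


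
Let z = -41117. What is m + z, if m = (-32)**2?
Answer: -40093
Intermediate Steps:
m = 1024
m + z = 1024 - 41117 = -40093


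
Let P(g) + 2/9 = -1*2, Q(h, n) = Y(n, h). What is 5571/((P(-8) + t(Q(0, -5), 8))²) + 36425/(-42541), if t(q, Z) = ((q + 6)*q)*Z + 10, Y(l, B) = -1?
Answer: 16133326291/3577698100 ≈ 4.5094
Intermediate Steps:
Q(h, n) = -1
P(g) = -20/9 (P(g) = -2/9 - 1*2 = -2/9 - 2 = -20/9)
t(q, Z) = 10 + Z*q*(6 + q) (t(q, Z) = ((6 + q)*q)*Z + 10 = (q*(6 + q))*Z + 10 = Z*q*(6 + q) + 10 = 10 + Z*q*(6 + q))
5571/((P(-8) + t(Q(0, -5), 8))²) + 36425/(-42541) = 5571/((-20/9 + (10 + 8*(-1)² + 6*8*(-1)))²) + 36425/(-42541) = 5571/((-20/9 + (10 + 8*1 - 48))²) + 36425*(-1/42541) = 5571/((-20/9 + (10 + 8 - 48))²) - 36425/42541 = 5571/((-20/9 - 30)²) - 36425/42541 = 5571/((-290/9)²) - 36425/42541 = 5571/(84100/81) - 36425/42541 = 5571*(81/84100) - 36425/42541 = 451251/84100 - 36425/42541 = 16133326291/3577698100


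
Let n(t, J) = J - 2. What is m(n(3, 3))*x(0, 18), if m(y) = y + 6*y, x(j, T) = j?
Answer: 0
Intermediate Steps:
n(t, J) = -2 + J
m(y) = 7*y
m(n(3, 3))*x(0, 18) = (7*(-2 + 3))*0 = (7*1)*0 = 7*0 = 0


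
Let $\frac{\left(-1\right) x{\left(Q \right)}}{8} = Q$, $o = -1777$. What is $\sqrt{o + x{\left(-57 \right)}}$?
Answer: $i \sqrt{1321} \approx 36.346 i$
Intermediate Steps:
$x{\left(Q \right)} = - 8 Q$
$\sqrt{o + x{\left(-57 \right)}} = \sqrt{-1777 - -456} = \sqrt{-1777 + 456} = \sqrt{-1321} = i \sqrt{1321}$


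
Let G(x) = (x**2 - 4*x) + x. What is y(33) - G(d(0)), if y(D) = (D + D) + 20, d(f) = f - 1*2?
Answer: 76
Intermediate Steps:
d(f) = -2 + f (d(f) = f - 2 = -2 + f)
y(D) = 20 + 2*D (y(D) = 2*D + 20 = 20 + 2*D)
G(x) = x**2 - 3*x
y(33) - G(d(0)) = (20 + 2*33) - (-2 + 0)*(-3 + (-2 + 0)) = (20 + 66) - (-2)*(-3 - 2) = 86 - (-2)*(-5) = 86 - 1*10 = 86 - 10 = 76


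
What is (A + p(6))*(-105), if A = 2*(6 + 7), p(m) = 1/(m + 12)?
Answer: -16415/6 ≈ -2735.8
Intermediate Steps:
p(m) = 1/(12 + m)
A = 26 (A = 2*13 = 26)
(A + p(6))*(-105) = (26 + 1/(12 + 6))*(-105) = (26 + 1/18)*(-105) = (469/18)*(-105) = -16415/6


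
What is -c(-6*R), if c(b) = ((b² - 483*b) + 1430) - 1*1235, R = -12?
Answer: 29397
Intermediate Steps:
c(b) = 195 + b² - 483*b (c(b) = (1430 + b² - 483*b) - 1235 = 195 + b² - 483*b)
-c(-6*R) = -(195 + (-6*(-12))² - (-2898)*(-12)) = -(195 + 72² - 483*72) = -(195 + 5184 - 34776) = -1*(-29397) = 29397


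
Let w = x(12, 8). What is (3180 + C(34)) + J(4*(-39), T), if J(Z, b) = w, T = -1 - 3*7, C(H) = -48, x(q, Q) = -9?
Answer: 3123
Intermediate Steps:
T = -22 (T = -1 - 21 = -22)
w = -9
J(Z, b) = -9
(3180 + C(34)) + J(4*(-39), T) = (3180 - 48) - 9 = 3132 - 9 = 3123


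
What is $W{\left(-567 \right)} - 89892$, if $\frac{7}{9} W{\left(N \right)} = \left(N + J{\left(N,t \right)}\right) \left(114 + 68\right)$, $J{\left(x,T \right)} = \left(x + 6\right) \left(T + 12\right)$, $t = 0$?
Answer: $-1797858$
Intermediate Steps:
$J{\left(x,T \right)} = \left(6 + x\right) \left(12 + T\right)$
$W{\left(N \right)} = 16848 + 3042 N$ ($W{\left(N \right)} = \frac{9 \left(N + \left(72 + 6 \cdot 0 + 12 N + 0 N\right)\right) \left(114 + 68\right)}{7} = \frac{9 \left(N + \left(72 + 0 + 12 N + 0\right)\right) 182}{7} = \frac{9 \left(N + \left(72 + 12 N\right)\right) 182}{7} = \frac{9 \left(72 + 13 N\right) 182}{7} = \frac{9 \left(13104 + 2366 N\right)}{7} = 16848 + 3042 N$)
$W{\left(-567 \right)} - 89892 = \left(16848 + 3042 \left(-567\right)\right) - 89892 = \left(16848 - 1724814\right) - 89892 = -1707966 - 89892 = -1797858$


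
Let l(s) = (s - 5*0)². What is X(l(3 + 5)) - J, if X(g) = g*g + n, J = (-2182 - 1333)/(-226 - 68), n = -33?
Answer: 1191007/294 ≈ 4051.0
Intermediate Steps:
l(s) = s² (l(s) = (s + 0)² = s²)
J = 3515/294 (J = -3515/(-294) = -3515*(-1/294) = 3515/294 ≈ 11.956)
X(g) = -33 + g² (X(g) = g*g - 33 = g² - 33 = -33 + g²)
X(l(3 + 5)) - J = (-33 + ((3 + 5)²)²) - 1*3515/294 = (-33 + (8²)²) - 3515/294 = (-33 + 64²) - 3515/294 = (-33 + 4096) - 3515/294 = 4063 - 3515/294 = 1191007/294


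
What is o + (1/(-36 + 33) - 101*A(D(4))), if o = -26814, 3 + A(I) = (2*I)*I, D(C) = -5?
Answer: -94684/3 ≈ -31561.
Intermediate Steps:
A(I) = -3 + 2*I² (A(I) = -3 + (2*I)*I = -3 + 2*I²)
o + (1/(-36 + 33) - 101*A(D(4))) = -26814 + (1/(-36 + 33) - 101*(-3 + 2*(-5)²)) = -26814 + (1/(-3) - 101*(-3 + 2*25)) = -26814 + (-⅓ - 101*(-3 + 50)) = -26814 + (-⅓ - 101*47) = -26814 + (-⅓ - 4747) = -26814 - 14242/3 = -94684/3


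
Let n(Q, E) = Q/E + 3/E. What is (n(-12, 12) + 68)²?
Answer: 72361/16 ≈ 4522.6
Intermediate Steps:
n(Q, E) = 3/E + Q/E
(n(-12, 12) + 68)² = ((3 - 12)/12 + 68)² = ((1/12)*(-9) + 68)² = (-¾ + 68)² = (269/4)² = 72361/16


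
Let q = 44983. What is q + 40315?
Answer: 85298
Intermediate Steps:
q + 40315 = 44983 + 40315 = 85298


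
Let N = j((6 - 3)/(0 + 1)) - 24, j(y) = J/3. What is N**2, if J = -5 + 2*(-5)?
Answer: 841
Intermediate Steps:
J = -15 (J = -5 - 10 = -15)
j(y) = -5 (j(y) = -15/3 = -15*1/3 = -5)
N = -29 (N = -5 - 24 = -29)
N**2 = (-29)**2 = 841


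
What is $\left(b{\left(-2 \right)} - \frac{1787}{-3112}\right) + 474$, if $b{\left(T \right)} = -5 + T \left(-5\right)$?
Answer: $\frac{1492435}{3112} \approx 479.57$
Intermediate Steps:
$b{\left(T \right)} = -5 - 5 T$
$\left(b{\left(-2 \right)} - \frac{1787}{-3112}\right) + 474 = \left(\left(-5 - -10\right) - \frac{1787}{-3112}\right) + 474 = \left(\left(-5 + 10\right) - - \frac{1787}{3112}\right) + 474 = \left(5 + \frac{1787}{3112}\right) + 474 = \frac{17347}{3112} + 474 = \frac{1492435}{3112}$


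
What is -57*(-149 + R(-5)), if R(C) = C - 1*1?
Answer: 8835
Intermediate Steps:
R(C) = -1 + C (R(C) = C - 1 = -1 + C)
-57*(-149 + R(-5)) = -57*(-149 + (-1 - 5)) = -57*(-149 - 6) = -57*(-155) = 8835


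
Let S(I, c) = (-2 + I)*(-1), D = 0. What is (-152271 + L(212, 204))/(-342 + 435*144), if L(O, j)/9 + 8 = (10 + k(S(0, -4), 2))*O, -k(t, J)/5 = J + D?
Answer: -16927/6922 ≈ -2.4454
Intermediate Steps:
S(I, c) = 2 - I
k(t, J) = -5*J (k(t, J) = -5*(J + 0) = -5*J)
L(O, j) = -72 (L(O, j) = -72 + 9*((10 - 5*2)*O) = -72 + 9*((10 - 10)*O) = -72 + 9*(0*O) = -72 + 9*0 = -72 + 0 = -72)
(-152271 + L(212, 204))/(-342 + 435*144) = (-152271 - 72)/(-342 + 435*144) = -152343/(-342 + 62640) = -152343/62298 = -152343*1/62298 = -16927/6922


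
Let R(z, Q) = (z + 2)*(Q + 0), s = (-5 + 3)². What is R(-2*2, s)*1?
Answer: -8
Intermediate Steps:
s = 4 (s = (-2)² = 4)
R(z, Q) = Q*(2 + z) (R(z, Q) = (2 + z)*Q = Q*(2 + z))
R(-2*2, s)*1 = (4*(2 - 2*2))*1 = (4*(2 - 4))*1 = (4*(-2))*1 = -8*1 = -8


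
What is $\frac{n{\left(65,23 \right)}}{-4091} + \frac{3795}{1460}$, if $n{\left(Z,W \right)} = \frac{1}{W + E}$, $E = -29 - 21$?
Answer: $\frac{83837155}{32253444} \approx 2.5993$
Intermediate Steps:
$E = -50$ ($E = -29 - 21 = -50$)
$n{\left(Z,W \right)} = \frac{1}{-50 + W}$ ($n{\left(Z,W \right)} = \frac{1}{W - 50} = \frac{1}{-50 + W}$)
$\frac{n{\left(65,23 \right)}}{-4091} + \frac{3795}{1460} = \frac{1}{\left(-50 + 23\right) \left(-4091\right)} + \frac{3795}{1460} = \frac{1}{-27} \left(- \frac{1}{4091}\right) + 3795 \cdot \frac{1}{1460} = \left(- \frac{1}{27}\right) \left(- \frac{1}{4091}\right) + \frac{759}{292} = \frac{1}{110457} + \frac{759}{292} = \frac{83837155}{32253444}$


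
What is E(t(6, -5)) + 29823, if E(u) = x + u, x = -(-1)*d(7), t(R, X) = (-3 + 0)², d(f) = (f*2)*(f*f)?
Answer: 30518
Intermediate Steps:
d(f) = 2*f³ (d(f) = (2*f)*f² = 2*f³)
t(R, X) = 9 (t(R, X) = (-3)² = 9)
x = 686 (x = -(-1)*2*7³ = -(-1)*2*343 = -(-1)*686 = -1*(-686) = 686)
E(u) = 686 + u
E(t(6, -5)) + 29823 = (686 + 9) + 29823 = 695 + 29823 = 30518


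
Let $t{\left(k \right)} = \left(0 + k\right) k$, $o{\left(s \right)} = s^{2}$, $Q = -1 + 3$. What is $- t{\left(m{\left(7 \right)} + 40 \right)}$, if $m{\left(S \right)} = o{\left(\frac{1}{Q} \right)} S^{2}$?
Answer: $- \frac{43681}{16} \approx -2730.1$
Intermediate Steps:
$Q = 2$
$m{\left(S \right)} = \frac{S^{2}}{4}$ ($m{\left(S \right)} = \left(\frac{1}{2}\right)^{2} S^{2} = \frac{S^{2}}{4}$)
$t{\left(k \right)} = k^{2}$ ($t{\left(k \right)} = k k = k^{2}$)
$- t{\left(m{\left(7 \right)} + 40 \right)} = - \left(\frac{7^{2}}{4} + 40\right)^{2} = - \left(\frac{1}{4} \cdot 49 + 40\right)^{2} = - \left(\frac{49}{4} + 40\right)^{2} = - \left(\frac{209}{4}\right)^{2} = \left(-1\right) \frac{43681}{16} = - \frac{43681}{16}$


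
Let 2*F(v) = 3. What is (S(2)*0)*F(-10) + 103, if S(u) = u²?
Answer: 103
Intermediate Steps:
F(v) = 3/2 (F(v) = (½)*3 = 3/2)
(S(2)*0)*F(-10) + 103 = (2²*0)*(3/2) + 103 = (4*0)*(3/2) + 103 = 0*(3/2) + 103 = 0 + 103 = 103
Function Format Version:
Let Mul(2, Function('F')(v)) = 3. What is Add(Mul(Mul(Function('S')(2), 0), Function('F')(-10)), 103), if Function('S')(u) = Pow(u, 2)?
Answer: 103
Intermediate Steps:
Function('F')(v) = Rational(3, 2) (Function('F')(v) = Mul(Rational(1, 2), 3) = Rational(3, 2))
Add(Mul(Mul(Function('S')(2), 0), Function('F')(-10)), 103) = Add(Mul(Mul(Pow(2, 2), 0), Rational(3, 2)), 103) = Add(Mul(Mul(4, 0), Rational(3, 2)), 103) = Add(Mul(0, Rational(3, 2)), 103) = Add(0, 103) = 103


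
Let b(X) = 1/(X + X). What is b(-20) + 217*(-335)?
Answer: -2907801/40 ≈ -72695.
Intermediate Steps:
b(X) = 1/(2*X)
b(-20) + 217*(-335) = (1/2)/(-20) + 217*(-335) = (1/2)*(-1/20) - 72695 = -1/40 - 72695 = -2907801/40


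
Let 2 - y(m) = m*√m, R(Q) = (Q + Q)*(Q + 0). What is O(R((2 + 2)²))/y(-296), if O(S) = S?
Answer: 256/6483585 - 75776*I*√74/6483585 ≈ 3.9484e-5 - 0.10054*I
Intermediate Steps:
R(Q) = 2*Q² (R(Q) = (2*Q)*Q = 2*Q²)
y(m) = 2 - m^(3/2) (y(m) = 2 - m*√m = 2 - m^(3/2))
O(R((2 + 2)²))/y(-296) = (2*((2 + 2)²)²)/(2 - (-296)^(3/2)) = (2*(4²)²)/(2 - (-592)*I*√74) = (2*16²)/(2 + 592*I*√74) = (2*256)/(2 + 592*I*√74) = 512/(2 + 592*I*√74)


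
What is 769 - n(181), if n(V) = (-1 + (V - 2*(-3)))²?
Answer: -33827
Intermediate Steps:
n(V) = (5 + V)² (n(V) = (-1 + (V + 6))² = (-1 + (6 + V))² = (5 + V)²)
769 - n(181) = 769 - (5 + 181)² = 769 - 1*186² = 769 - 1*34596 = 769 - 34596 = -33827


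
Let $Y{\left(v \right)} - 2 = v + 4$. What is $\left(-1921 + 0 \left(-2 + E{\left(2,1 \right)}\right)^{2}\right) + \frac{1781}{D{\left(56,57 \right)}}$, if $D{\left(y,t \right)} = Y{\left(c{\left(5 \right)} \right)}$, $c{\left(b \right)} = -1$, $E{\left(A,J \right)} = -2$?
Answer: $- \frac{7824}{5} \approx -1564.8$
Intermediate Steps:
$Y{\left(v \right)} = 6 + v$ ($Y{\left(v \right)} = 2 + \left(v + 4\right) = 2 + \left(4 + v\right) = 6 + v$)
$D{\left(y,t \right)} = 5$ ($D{\left(y,t \right)} = 6 - 1 = 5$)
$\left(-1921 + 0 \left(-2 + E{\left(2,1 \right)}\right)^{2}\right) + \frac{1781}{D{\left(56,57 \right)}} = \left(-1921 + 0 \left(-2 - 2\right)^{2}\right) + \frac{1781}{5} = \left(-1921 + 0 \left(-4\right)^{2}\right) + 1781 \cdot \frac{1}{5} = \left(-1921 + 0 \cdot 16\right) + \frac{1781}{5} = \left(-1921 + 0\right) + \frac{1781}{5} = -1921 + \frac{1781}{5} = - \frac{7824}{5}$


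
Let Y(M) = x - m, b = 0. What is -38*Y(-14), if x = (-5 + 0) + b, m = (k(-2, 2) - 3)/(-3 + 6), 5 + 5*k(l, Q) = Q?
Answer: 722/5 ≈ 144.40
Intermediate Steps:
k(l, Q) = -1 + Q/5
m = -6/5 (m = ((-1 + (⅕)*2) - 3)/(-3 + 6) = ((-1 + ⅖) - 3)/3 = (-⅗ - 3)*(⅓) = -18/5*⅓ = -6/5 ≈ -1.2000)
x = -5 (x = (-5 + 0) + 0 = -5 + 0 = -5)
Y(M) = -19/5 (Y(M) = -5 - 1*(-6/5) = -5 + 6/5 = -19/5)
-38*Y(-14) = -38*(-19/5) = 722/5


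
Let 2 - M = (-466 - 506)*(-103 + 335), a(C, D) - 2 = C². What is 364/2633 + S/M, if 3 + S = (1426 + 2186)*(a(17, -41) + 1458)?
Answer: 16715758889/593757298 ≈ 28.152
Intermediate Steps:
a(C, D) = 2 + C²
M = 225506 (M = 2 - (-466 - 506)*(-103 + 335) = 2 - (-972)*232 = 2 - 1*(-225504) = 2 + 225504 = 225506)
S = 6317385 (S = -3 + (1426 + 2186)*((2 + 17²) + 1458) = -3 + 3612*((2 + 289) + 1458) = -3 + 3612*(291 + 1458) = -3 + 3612*1749 = -3 + 6317388 = 6317385)
364/2633 + S/M = 364/2633 + 6317385/225506 = 16715758889/593757298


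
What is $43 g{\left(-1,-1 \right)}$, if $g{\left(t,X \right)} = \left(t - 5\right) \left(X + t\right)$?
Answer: $516$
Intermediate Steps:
$g{\left(t,X \right)} = \left(-5 + t\right) \left(X + t\right)$
$43 g{\left(-1,-1 \right)} = 43 \left(\left(-1\right)^{2} - -5 - -5 - -1\right) = 43 \left(1 + 5 + 5 + 1\right) = 43 \cdot 12 = 516$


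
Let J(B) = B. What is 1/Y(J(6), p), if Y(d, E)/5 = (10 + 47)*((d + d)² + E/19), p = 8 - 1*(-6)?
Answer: 1/41250 ≈ 2.4242e-5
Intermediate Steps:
p = 14 (p = 8 + 6 = 14)
Y(d, E) = 15*E + 1140*d² (Y(d, E) = 5*((10 + 47)*((d + d)² + E/19)) = 5*(57*((2*d)² + E*(1/19))) = 5*(57*(4*d² + E/19)) = 5*(3*E + 228*d²) = 15*E + 1140*d²)
1/Y(J(6), p) = 1/(15*14 + 1140*6²) = 1/(210 + 1140*36) = 1/(210 + 41040) = 1/41250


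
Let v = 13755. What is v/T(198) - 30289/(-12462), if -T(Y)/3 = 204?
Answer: -2831073/141236 ≈ -20.045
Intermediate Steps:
T(Y) = -612 (T(Y) = -3*204 = -612)
v/T(198) - 30289/(-12462) = 13755/(-612) - 30289/(-12462) = 13755*(-1/612) - 30289*(-1/12462) = -4585/204 + 30289/12462 = -2831073/141236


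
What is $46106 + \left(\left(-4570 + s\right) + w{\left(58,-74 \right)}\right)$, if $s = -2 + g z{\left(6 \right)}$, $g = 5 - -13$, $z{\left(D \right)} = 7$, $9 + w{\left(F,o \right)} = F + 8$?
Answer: $41717$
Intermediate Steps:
$w{\left(F,o \right)} = -1 + F$ ($w{\left(F,o \right)} = -9 + \left(F + 8\right) = -9 + \left(8 + F\right) = -1 + F$)
$g = 18$ ($g = 5 + 13 = 18$)
$s = 124$ ($s = -2 + 18 \cdot 7 = -2 + 126 = 124$)
$46106 + \left(\left(-4570 + s\right) + w{\left(58,-74 \right)}\right) = 46106 + \left(\left(-4570 + 124\right) + \left(-1 + 58\right)\right) = 46106 + \left(-4446 + 57\right) = 46106 - 4389 = 41717$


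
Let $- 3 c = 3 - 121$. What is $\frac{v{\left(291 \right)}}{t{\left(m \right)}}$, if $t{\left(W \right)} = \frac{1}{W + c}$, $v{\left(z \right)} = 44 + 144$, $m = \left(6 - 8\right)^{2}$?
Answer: $\frac{24440}{3} \approx 8146.7$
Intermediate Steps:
$c = \frac{118}{3}$ ($c = - \frac{3 - 121}{3} = \left(- \frac{1}{3}\right) \left(-118\right) = \frac{118}{3} \approx 39.333$)
$m = 4$ ($m = \left(6 - 8\right)^{2} = \left(-2\right)^{2} = 4$)
$v{\left(z \right)} = 188$
$t{\left(W \right)} = \frac{1}{\frac{118}{3} + W}$ ($t{\left(W \right)} = \frac{1}{W + \frac{118}{3}} = \frac{1}{\frac{118}{3} + W}$)
$\frac{v{\left(291 \right)}}{t{\left(m \right)}} = \frac{188}{3 \frac{1}{118 + 3 \cdot 4}} = \frac{188}{3 \frac{1}{118 + 12}} = \frac{188}{3 \cdot \frac{1}{130}} = \frac{188}{\frac{3}{130}} = 188 \cdot \frac{130}{3} = \frac{24440}{3}$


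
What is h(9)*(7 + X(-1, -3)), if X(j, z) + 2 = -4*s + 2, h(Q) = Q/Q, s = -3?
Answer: 19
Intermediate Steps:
h(Q) = 1
X(j, z) = 12 (X(j, z) = -2 + (-4*(-3) + 2) = -2 + (12 + 2) = -2 + 14 = 12)
h(9)*(7 + X(-1, -3)) = 1*(7 + 12) = 1*19 = 19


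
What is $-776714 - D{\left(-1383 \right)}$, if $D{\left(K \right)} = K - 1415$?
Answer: $-773916$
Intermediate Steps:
$D{\left(K \right)} = -1415 + K$
$-776714 - D{\left(-1383 \right)} = -776714 - \left(-1415 - 1383\right) = -776714 - -2798 = -776714 + 2798 = -773916$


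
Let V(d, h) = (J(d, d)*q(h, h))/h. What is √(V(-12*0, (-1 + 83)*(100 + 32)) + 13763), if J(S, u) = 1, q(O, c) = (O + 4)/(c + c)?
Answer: √1612458992102/10824 ≈ 117.32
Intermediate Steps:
q(O, c) = (4 + O)/(2*c) (q(O, c) = (4 + O)/((2*c)) = (4 + O)*(1/(2*c)) = (4 + O)/(2*c))
V(d, h) = (4 + h)/(2*h²) (V(d, h) = (1*((4 + h)/(2*h)))/h = ((4 + h)/(2*h))/h = (4 + h)/(2*h²))
√(V(-12*0, (-1 + 83)*(100 + 32)) + 13763) = √((4 + (-1 + 83)*(100 + 32))/(2*((-1 + 83)*(100 + 32))²) + 13763) = √((4 + 82*132)/(2*(82*132)²) + 13763) = √((½)*(4 + 10824)/10824² + 13763) = √((½)*(1/117158976)*10828 + 13763) = √(2707/58579488 + 13763) = √(806229496051/58579488) = √1612458992102/10824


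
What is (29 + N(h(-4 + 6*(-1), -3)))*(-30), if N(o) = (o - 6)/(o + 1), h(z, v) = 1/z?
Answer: -2000/3 ≈ -666.67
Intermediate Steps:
N(o) = (-6 + o)/(1 + o)
(29 + N(h(-4 + 6*(-1), -3)))*(-30) = (29 + (-6 + 1/(-4 + 6*(-1)))/(1 + 1/(-4 + 6*(-1))))*(-30) = (29 + (-6 + 1/(-4 - 6))/(1 + 1/(-4 - 6)))*(-30) = (29 + (-6 + 1/(-10))/(1 + 1/(-10)))*(-30) = (29 + (-6 - ⅒)/(1 - ⅒))*(-30) = (29 - 61/10/(9/10))*(-30) = (29 + (10/9)*(-61/10))*(-30) = (29 - 61/9)*(-30) = (200/9)*(-30) = -2000/3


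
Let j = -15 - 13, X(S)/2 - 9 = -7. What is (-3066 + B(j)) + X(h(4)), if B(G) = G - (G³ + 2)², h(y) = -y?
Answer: -481805590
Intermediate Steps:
X(S) = 4 (X(S) = 18 + 2*(-7) = 18 - 14 = 4)
j = -28
B(G) = G - (2 + G³)²
(-3066 + B(j)) + X(h(4)) = (-3066 + (-28 - (2 + (-28)³)²)) + 4 = (-3066 + (-28 - (2 - 21952)²)) + 4 = (-3066 + (-28 - 1*(-21950)²)) + 4 = (-3066 + (-28 - 1*481802500)) + 4 = (-3066 + (-28 - 481802500)) + 4 = (-3066 - 481802528) + 4 = -481805594 + 4 = -481805590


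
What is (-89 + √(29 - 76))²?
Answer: (89 - I*√47)² ≈ 7874.0 - 1220.3*I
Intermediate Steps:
(-89 + √(29 - 76))² = (-89 + √(-47))² = (-89 + I*√47)²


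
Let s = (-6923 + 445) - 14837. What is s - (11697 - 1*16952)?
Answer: -16060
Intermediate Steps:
s = -21315 (s = -6478 - 14837 = -21315)
s - (11697 - 1*16952) = -21315 - (11697 - 1*16952) = -21315 - (11697 - 16952) = -21315 - 1*(-5255) = -21315 + 5255 = -16060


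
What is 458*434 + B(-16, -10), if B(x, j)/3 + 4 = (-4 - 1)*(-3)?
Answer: 198805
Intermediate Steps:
B(x, j) = 33 (B(x, j) = -12 + 3*((-4 - 1)*(-3)) = -12 + 3*(-5*(-3)) = -12 + 3*15 = -12 + 45 = 33)
458*434 + B(-16, -10) = 458*434 + 33 = 198772 + 33 = 198805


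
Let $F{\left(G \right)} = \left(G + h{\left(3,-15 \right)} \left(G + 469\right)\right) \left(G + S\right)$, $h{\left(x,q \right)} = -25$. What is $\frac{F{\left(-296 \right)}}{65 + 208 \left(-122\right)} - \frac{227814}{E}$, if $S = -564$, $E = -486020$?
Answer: $- \frac{962853220523}{6150826110} \approx -156.54$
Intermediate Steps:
$F{\left(G \right)} = \left(-11725 - 24 G\right) \left(-564 + G\right)$ ($F{\left(G \right)} = \left(G - 25 \left(G + 469\right)\right) \left(G - 564\right) = \left(G - 25 \left(469 + G\right)\right) \left(-564 + G\right) = \left(G - \left(11725 + 25 G\right)\right) \left(-564 + G\right) = \left(-11725 - 24 G\right) \left(-564 + G\right)$)
$\frac{F{\left(-296 \right)}}{65 + 208 \left(-122\right)} - \frac{227814}{E} = \frac{6612900 - 24 \left(-296\right)^{2} + 1811 \left(-296\right)}{65 + 208 \left(-122\right)} - \frac{227814}{-486020} = \frac{6612900 - 2102784 - 536056}{65 - 25376} - - \frac{113907}{243010} = \frac{6612900 - 2102784 - 536056}{-25311} + \frac{113907}{243010} = 3974060 \left(- \frac{1}{25311}\right) + \frac{113907}{243010} = - \frac{3974060}{25311} + \frac{113907}{243010} = - \frac{962853220523}{6150826110}$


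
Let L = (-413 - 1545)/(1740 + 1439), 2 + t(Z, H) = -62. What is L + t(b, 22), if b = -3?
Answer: -18674/289 ≈ -64.616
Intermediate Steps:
t(Z, H) = -64 (t(Z, H) = -2 - 62 = -64)
L = -178/289 (L = -1958/3179 = -1958*1/3179 = -178/289 ≈ -0.61592)
L + t(b, 22) = -178/289 - 64 = -18674/289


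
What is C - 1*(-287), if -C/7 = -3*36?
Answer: 1043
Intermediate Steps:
C = 756 (C = -(-21)*36 = -7*(-108) = 756)
C - 1*(-287) = 756 - 1*(-287) = 756 + 287 = 1043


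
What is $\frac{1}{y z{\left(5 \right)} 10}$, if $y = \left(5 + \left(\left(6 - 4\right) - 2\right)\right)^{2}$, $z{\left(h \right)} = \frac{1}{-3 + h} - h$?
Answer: $- \frac{1}{1125} \approx -0.00088889$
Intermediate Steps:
$y = 25$ ($y = \left(5 + \left(2 - 2\right)\right)^{2} = \left(5 + 0\right)^{2} = 5^{2} = 25$)
$\frac{1}{y z{\left(5 \right)} 10} = \frac{1}{25 \frac{1 - 5^{2} + 3 \cdot 5}{-3 + 5} \cdot 10} = \frac{1}{25 \frac{1 - 25 + 15}{2} \cdot 10} = \frac{1}{25 \cdot \frac{1}{2} \left(-9\right) 10} = \frac{1}{25 \left(- \frac{9}{2}\right) 10} = \frac{1}{\left(- \frac{225}{2}\right) 10} = \frac{1}{-1125} = - \frac{1}{1125}$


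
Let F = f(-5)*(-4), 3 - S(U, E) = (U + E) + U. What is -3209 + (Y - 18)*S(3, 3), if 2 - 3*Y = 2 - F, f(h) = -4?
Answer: -3133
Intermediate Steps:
S(U, E) = 3 - E - 2*U (S(U, E) = 3 - ((U + E) + U) = 3 - ((E + U) + U) = 3 - (E + 2*U) = 3 + (-E - 2*U) = 3 - E - 2*U)
F = 16 (F = -4*(-4) = 16)
Y = 16/3 (Y = ⅔ - (2 - 1*16)/3 = ⅔ - (2 - 16)/3 = ⅔ - ⅓*(-14) = ⅔ + 14/3 = 16/3 ≈ 5.3333)
-3209 + (Y - 18)*S(3, 3) = -3209 + (16/3 - 18)*(3 - 1*3 - 2*3) = -3209 - 38*(3 - 3 - 6)/3 = -3209 - 38/3*(-6) = -3209 + 76 = -3133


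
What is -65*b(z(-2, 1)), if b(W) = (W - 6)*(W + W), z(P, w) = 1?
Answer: 650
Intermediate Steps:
b(W) = 2*W*(-6 + W) (b(W) = (-6 + W)*(2*W) = 2*W*(-6 + W))
-65*b(z(-2, 1)) = -130*(-6 + 1) = -130*(-5) = -65*(-10) = 650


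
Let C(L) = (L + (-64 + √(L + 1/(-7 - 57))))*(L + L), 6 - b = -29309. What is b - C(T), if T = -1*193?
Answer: -69887 + 193*I*√12353/4 ≈ -69887.0 + 5362.7*I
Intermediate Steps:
T = -193
b = 29315 (b = 6 - 1*(-29309) = 6 + 29309 = 29315)
C(L) = 2*L*(-64 + L + √(-1/64 + L)) (C(L) = (L + (-64 + √(L + 1/(-64))))*(2*L) = (L + (-64 + √(L - 1/64)))*(2*L) = (L + (-64 + √(-1/64 + L)))*(2*L) = (-64 + L + √(-1/64 + L))*(2*L) = 2*L*(-64 + L + √(-1/64 + L)))
b - C(T) = 29315 - (-193)*(-512 + √(-1 + 64*(-193)) + 8*(-193))/4 = 29315 - (-193)*(-512 + √(-1 - 12352) - 1544)/4 = 29315 - (-193)*(-512 + √(-12353) - 1544)/4 = 29315 - (-193)*(-512 + I*√12353 - 1544)/4 = 29315 - (-193)*(-2056 + I*√12353)/4 = 29315 - (99202 - 193*I*√12353/4) = 29315 + (-99202 + 193*I*√12353/4) = -69887 + 193*I*√12353/4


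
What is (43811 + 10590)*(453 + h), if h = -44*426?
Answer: -995048691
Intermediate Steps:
h = -18744
(43811 + 10590)*(453 + h) = (43811 + 10590)*(453 - 18744) = 54401*(-18291) = -995048691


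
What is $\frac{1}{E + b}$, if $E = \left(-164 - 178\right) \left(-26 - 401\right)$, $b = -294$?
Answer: $\frac{1}{145740} \approx 6.8615 \cdot 10^{-6}$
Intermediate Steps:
$E = 146034$ ($E = \left(-342\right) \left(-427\right) = 146034$)
$\frac{1}{E + b} = \frac{1}{146034 - 294} = \frac{1}{145740}$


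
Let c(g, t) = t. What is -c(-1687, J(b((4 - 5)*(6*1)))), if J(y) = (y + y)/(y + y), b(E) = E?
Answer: -1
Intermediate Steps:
J(y) = 1 (J(y) = (2*y)/((2*y)) = (2*y)*(1/(2*y)) = 1)
-c(-1687, J(b((4 - 5)*(6*1)))) = -1*1 = -1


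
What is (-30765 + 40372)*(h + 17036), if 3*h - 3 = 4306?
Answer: 532391119/3 ≈ 1.7746e+8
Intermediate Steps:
h = 4309/3 (h = 1 + (⅓)*4306 = 1 + 4306/3 = 4309/3 ≈ 1436.3)
(-30765 + 40372)*(h + 17036) = (-30765 + 40372)*(4309/3 + 17036) = 9607*(55417/3) = 532391119/3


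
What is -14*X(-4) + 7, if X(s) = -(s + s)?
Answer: -105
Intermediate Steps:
X(s) = -2*s
-14*X(-4) + 7 = -(-28)*(-4) + 7 = -14*8 + 7 = -112 + 7 = -105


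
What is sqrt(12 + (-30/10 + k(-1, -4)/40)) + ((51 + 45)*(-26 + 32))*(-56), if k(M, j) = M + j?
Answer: -32256 + sqrt(142)/4 ≈ -32253.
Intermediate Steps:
sqrt(12 + (-30/10 + k(-1, -4)/40)) + ((51 + 45)*(-26 + 32))*(-56) = sqrt(12 + (-30/10 + (-1 - 4)/40)) + ((51 + 45)*(-26 + 32))*(-56) = sqrt(12 + (-30*1/10 - 5*1/40)) + (96*6)*(-56) = sqrt(12 + (-3 - 1/8)) + 576*(-56) = sqrt(12 - 25/8) - 32256 = sqrt(71/8) - 32256 = sqrt(142)/4 - 32256 = -32256 + sqrt(142)/4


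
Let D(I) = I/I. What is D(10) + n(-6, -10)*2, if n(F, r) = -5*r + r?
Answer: 81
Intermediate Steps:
D(I) = 1
n(F, r) = -4*r
D(10) + n(-6, -10)*2 = 1 - 4*(-10)*2 = 1 + 40*2 = 1 + 80 = 81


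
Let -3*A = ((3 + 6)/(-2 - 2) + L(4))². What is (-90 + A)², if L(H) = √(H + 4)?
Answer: 20553313/2304 - 4529*√2/8 ≈ 8120.1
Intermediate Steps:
L(H) = √(4 + H)
A = -(-9/4 + 2*√2)²/3 (A = -((3 + 6)/(-2 - 2) + √(4 + 4))²/3 = -(9/(-4) + √8)²/3 = -(9*(-¼) + 2*√2)²/3 = -(-9/4 + 2*√2)²/3 ≈ -0.11153)
(-90 + A)² = (-90 + (-209/48 + 3*√2))² = (-4529/48 + 3*√2)²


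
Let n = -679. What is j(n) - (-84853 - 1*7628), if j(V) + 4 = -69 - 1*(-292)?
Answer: 92700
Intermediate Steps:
j(V) = 219 (j(V) = -4 + (-69 - 1*(-292)) = -4 + (-69 + 292) = -4 + 223 = 219)
j(n) - (-84853 - 1*7628) = 219 - (-84853 - 1*7628) = 219 - (-84853 - 7628) = 219 - 1*(-92481) = 219 + 92481 = 92700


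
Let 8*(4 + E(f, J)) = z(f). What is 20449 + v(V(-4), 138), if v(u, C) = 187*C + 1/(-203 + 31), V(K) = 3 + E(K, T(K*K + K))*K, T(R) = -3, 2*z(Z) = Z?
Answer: 7955859/172 ≈ 46255.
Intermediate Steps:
z(Z) = Z/2
E(f, J) = -4 + f/16 (E(f, J) = -4 + (f/2)/8 = -4 + f/16)
V(K) = 3 + K*(-4 + K/16) (V(K) = 3 + (-4 + K/16)*K = 3 + K*(-4 + K/16))
v(u, C) = -1/172 + 187*C (v(u, C) = 187*C + 1/(-172) = 187*C - 1/172 = -1/172 + 187*C)
20449 + v(V(-4), 138) = 20449 + (-1/172 + 187*138) = 20449 + (-1/172 + 25806) = 20449 + 4438631/172 = 7955859/172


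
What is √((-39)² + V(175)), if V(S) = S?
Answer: 4*√106 ≈ 41.182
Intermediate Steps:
√((-39)² + V(175)) = √((-39)² + 175) = √(1521 + 175) = √1696 = 4*√106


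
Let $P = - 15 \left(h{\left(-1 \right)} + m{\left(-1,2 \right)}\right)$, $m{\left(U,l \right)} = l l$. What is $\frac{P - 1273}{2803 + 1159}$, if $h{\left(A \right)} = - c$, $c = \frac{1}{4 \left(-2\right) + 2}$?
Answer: $- \frac{2671}{7924} \approx -0.33708$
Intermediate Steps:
$c = - \frac{1}{6}$ ($c = \frac{1}{-8 + 2} = \frac{1}{-6} = - \frac{1}{6} \approx -0.16667$)
$m{\left(U,l \right)} = l^{2}$
$h{\left(A \right)} = \frac{1}{6}$ ($h{\left(A \right)} = \left(-1\right) \left(- \frac{1}{6}\right) = \frac{1}{6}$)
$P = - \frac{125}{2}$ ($P = - 15 \left(\frac{1}{6} + 2^{2}\right) = - 15 \left(\frac{1}{6} + 4\right) = \left(-15\right) \frac{25}{6} = - \frac{125}{2} \approx -62.5$)
$\frac{P - 1273}{2803 + 1159} = \frac{- \frac{125}{2} - 1273}{2803 + 1159} = - \frac{2671}{2 \cdot 3962} = \left(- \frac{2671}{2}\right) \frac{1}{3962} = - \frac{2671}{7924}$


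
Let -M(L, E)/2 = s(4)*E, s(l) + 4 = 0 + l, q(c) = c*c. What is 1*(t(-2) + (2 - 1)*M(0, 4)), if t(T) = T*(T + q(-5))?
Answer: -46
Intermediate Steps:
q(c) = c²
s(l) = -4 + l (s(l) = -4 + (0 + l) = -4 + l)
t(T) = T*(25 + T) (t(T) = T*(T + (-5)²) = T*(T + 25) = T*(25 + T))
M(L, E) = 0 (M(L, E) = -2*(-4 + 4)*E = -0*E = -2*0 = 0)
1*(t(-2) + (2 - 1)*M(0, 4)) = 1*(-2*(25 - 2) + (2 - 1)*0) = 1*(-2*23 + 1*0) = 1*(-46 + 0) = 1*(-46) = -46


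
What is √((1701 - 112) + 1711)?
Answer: 10*√33 ≈ 57.446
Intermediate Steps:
√((1701 - 112) + 1711) = √(1589 + 1711) = √3300 = 10*√33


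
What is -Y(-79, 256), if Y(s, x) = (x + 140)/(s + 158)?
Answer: -396/79 ≈ -5.0127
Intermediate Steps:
Y(s, x) = (140 + x)/(158 + s)
-Y(-79, 256) = -(140 + 256)/(158 - 79) = -396/79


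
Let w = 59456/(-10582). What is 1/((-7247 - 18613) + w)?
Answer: -5291/136854988 ≈ -3.8661e-5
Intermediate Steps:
w = -29728/5291 (w = 59456*(-1/10582) = -29728/5291 ≈ -5.6186)
1/((-7247 - 18613) + w) = 1/((-7247 - 18613) - 29728/5291) = 1/(-25860 - 29728/5291) = 1/(-136854988/5291) = -5291/136854988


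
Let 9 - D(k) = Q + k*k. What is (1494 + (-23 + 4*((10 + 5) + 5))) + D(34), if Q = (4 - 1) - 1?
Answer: 402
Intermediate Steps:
Q = 2 (Q = 3 - 1 = 2)
D(k) = 7 - k**2 (D(k) = 9 - (2 + k*k) = 9 - (2 + k**2) = 9 + (-2 - k**2) = 7 - k**2)
(1494 + (-23 + 4*((10 + 5) + 5))) + D(34) = (1494 + (-23 + 4*((10 + 5) + 5))) + (7 - 1*34**2) = (1494 + (-23 + 4*(15 + 5))) + (7 - 1*1156) = (1494 + (-23 + 4*20)) + (7 - 1156) = (1494 + (-23 + 80)) - 1149 = (1494 + 57) - 1149 = 1551 - 1149 = 402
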